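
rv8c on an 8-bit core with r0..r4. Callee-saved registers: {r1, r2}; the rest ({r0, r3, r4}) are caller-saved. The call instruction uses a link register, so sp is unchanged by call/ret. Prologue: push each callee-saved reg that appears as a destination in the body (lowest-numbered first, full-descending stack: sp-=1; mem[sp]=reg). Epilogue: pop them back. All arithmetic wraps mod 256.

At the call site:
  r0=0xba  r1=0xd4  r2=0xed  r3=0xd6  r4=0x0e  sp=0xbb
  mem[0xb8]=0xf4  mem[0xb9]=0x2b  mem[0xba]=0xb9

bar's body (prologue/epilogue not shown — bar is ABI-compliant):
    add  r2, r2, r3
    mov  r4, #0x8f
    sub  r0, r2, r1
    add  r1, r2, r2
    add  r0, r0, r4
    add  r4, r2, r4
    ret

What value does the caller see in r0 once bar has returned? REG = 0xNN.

REG = 0x7e

prologue: push r1 → mem[0xba]=0xd4, sp=0xba
prologue: push r2 → mem[0xb9]=0xed, sp=0xb9
body[0] add  r2, r2, r3 → r2=0xc3
body[1] mov  r4, #0x8f → r4=0x8f
body[2] sub  r0, r2, r1 → r0=0xef
body[3] add  r1, r2, r2 → r1=0x86
body[4] add  r0, r0, r4 → r0=0x7e
body[5] add  r4, r2, r4 → r4=0x52
epilogue: pop r2=0xed, sp=0xba
epilogue: pop r1=0xd4, sp=0xbb
r0 is caller-saved → body value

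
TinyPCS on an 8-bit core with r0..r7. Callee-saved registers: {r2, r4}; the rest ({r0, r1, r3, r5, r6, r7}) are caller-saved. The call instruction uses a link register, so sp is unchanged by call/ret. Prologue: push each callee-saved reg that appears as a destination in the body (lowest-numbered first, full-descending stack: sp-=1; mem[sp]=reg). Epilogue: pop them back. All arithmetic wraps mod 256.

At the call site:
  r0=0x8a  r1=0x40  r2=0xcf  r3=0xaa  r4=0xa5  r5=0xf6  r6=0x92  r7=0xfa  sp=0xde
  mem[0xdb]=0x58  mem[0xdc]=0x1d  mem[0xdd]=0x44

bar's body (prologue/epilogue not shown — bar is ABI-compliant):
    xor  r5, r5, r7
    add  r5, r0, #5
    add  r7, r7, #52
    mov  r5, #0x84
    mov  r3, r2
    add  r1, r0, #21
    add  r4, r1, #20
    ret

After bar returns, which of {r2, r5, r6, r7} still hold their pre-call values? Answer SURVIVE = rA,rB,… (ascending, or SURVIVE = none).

SURVIVE = r2,r6

prologue: push r4 → mem[0xdd]=0xa5, sp=0xdd
body[0] xor  r5, r5, r7 → r5=0x0c
body[1] add  r5, r0, #5 → r5=0x8f
body[2] add  r7, r7, #52 → r7=0x2e
body[3] mov  r5, #0x84 → r5=0x84
body[4] mov  r3, r2 → r3=0xcf
body[5] add  r1, r0, #21 → r1=0x9f
body[6] add  r4, r1, #20 → r4=0xb3
epilogue: pop r4=0xa5, sp=0xde
r2: callee-saved, written=False
r5: caller-saved, written=True
r6: caller-saved, written=False
r7: caller-saved, written=True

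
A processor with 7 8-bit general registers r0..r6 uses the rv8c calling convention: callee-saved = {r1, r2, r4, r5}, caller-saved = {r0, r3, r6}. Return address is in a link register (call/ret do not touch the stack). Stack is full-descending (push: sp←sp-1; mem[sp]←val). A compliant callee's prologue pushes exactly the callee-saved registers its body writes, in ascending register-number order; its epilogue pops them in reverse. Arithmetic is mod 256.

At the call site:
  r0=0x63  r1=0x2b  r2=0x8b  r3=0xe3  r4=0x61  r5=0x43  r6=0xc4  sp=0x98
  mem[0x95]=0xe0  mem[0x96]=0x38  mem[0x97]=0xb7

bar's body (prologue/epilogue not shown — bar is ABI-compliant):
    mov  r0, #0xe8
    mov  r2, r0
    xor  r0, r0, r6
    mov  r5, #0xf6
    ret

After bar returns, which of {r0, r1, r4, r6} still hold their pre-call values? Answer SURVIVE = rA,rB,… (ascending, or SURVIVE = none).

SURVIVE = r1,r4,r6

prologue: push r2 -> mem[0x97]=0x8b, sp=0x97
prologue: push r5 -> mem[0x96]=0x43, sp=0x96
body[0] mov  r0, #0xe8 -> r0=0xe8
body[1] mov  r2, r0 -> r2=0xe8
body[2] xor  r0, r0, r6 -> r0=0x2c
body[3] mov  r5, #0xf6 -> r5=0xf6
epilogue: pop r5=0x43, sp=0x97
epilogue: pop r2=0x8b, sp=0x98
r0: caller-saved, written=True
r1: callee-saved, written=False
r4: callee-saved, written=False
r6: caller-saved, written=False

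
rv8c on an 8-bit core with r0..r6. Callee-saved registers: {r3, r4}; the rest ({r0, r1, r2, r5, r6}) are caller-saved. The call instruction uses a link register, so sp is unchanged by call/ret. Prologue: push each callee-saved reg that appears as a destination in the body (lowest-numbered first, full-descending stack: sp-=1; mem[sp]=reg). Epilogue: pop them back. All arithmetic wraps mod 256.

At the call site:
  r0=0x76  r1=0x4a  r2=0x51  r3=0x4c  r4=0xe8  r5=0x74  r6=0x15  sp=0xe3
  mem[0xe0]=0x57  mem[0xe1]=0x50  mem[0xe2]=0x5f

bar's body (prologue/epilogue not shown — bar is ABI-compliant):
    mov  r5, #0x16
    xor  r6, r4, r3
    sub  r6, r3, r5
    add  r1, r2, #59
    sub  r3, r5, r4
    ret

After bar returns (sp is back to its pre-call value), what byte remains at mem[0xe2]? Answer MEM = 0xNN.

MEM = 0x4c

prologue: push r3 -> mem[0xe2]=0x4c, sp=0xe2
body[0] mov  r5, #0x16 -> r5=0x16
body[1] xor  r6, r4, r3 -> r6=0xa4
body[2] sub  r6, r3, r5 -> r6=0x36
body[3] add  r1, r2, #59 -> r1=0x8c
body[4] sub  r3, r5, r4 -> r3=0x2e
epilogue: pop r3=0x4c, sp=0xe3
prologue pushed ['r3'] at ['0xe2']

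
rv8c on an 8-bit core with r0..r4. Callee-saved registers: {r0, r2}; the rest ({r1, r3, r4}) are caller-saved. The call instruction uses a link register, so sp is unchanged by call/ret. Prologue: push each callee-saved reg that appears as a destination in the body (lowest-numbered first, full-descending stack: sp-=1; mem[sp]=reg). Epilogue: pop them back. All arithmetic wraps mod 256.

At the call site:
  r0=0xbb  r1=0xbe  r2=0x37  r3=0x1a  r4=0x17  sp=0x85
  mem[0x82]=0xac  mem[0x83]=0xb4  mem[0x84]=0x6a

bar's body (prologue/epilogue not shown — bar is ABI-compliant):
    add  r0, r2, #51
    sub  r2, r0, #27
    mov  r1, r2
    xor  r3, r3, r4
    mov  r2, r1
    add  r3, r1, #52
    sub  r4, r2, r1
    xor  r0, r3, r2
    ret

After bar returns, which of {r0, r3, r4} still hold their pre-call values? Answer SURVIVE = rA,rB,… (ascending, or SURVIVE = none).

prologue: push r0 -> mem[0x84]=0xbb, sp=0x84
prologue: push r2 -> mem[0x83]=0x37, sp=0x83
body[0] add  r0, r2, #51 -> r0=0x6a
body[1] sub  r2, r0, #27 -> r2=0x4f
body[2] mov  r1, r2 -> r1=0x4f
body[3] xor  r3, r3, r4 -> r3=0x0d
body[4] mov  r2, r1 -> r2=0x4f
body[5] add  r3, r1, #52 -> r3=0x83
body[6] sub  r4, r2, r1 -> r4=0x00
body[7] xor  r0, r3, r2 -> r0=0xcc
epilogue: pop r2=0x37, sp=0x84
epilogue: pop r0=0xbb, sp=0x85
r0: callee-saved, written=True
r3: caller-saved, written=True
r4: caller-saved, written=True

SURVIVE = r0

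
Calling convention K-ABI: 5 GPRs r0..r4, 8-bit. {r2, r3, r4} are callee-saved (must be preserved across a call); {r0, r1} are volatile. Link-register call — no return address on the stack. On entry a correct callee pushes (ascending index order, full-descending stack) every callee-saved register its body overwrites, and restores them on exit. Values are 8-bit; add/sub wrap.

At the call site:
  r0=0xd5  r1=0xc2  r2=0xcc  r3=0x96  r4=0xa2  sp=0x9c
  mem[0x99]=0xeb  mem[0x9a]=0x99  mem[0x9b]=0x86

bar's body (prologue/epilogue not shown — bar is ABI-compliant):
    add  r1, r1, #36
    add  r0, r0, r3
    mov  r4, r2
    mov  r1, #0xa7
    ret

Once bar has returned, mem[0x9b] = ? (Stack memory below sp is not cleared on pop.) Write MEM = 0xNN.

prologue: push r4 -> mem[0x9b]=0xa2, sp=0x9b
body[0] add  r1, r1, #36 -> r1=0xe6
body[1] add  r0, r0, r3 -> r0=0x6b
body[2] mov  r4, r2 -> r4=0xcc
body[3] mov  r1, #0xa7 -> r1=0xa7
epilogue: pop r4=0xa2, sp=0x9c
prologue pushed ['r4'] at ['0x9b']

MEM = 0xa2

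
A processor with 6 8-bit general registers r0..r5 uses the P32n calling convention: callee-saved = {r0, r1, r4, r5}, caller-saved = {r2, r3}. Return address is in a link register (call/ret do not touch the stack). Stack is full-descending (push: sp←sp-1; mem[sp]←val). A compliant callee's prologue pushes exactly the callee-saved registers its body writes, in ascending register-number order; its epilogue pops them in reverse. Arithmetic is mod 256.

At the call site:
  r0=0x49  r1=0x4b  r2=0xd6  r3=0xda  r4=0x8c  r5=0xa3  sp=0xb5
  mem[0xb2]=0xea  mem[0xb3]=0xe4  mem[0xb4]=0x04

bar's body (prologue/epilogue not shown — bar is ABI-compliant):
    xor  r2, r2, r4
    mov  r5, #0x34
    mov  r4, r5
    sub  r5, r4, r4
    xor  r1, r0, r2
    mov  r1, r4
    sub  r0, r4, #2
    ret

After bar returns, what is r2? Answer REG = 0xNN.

prologue: push r0 -> mem[0xb4]=0x49, sp=0xb4
prologue: push r1 -> mem[0xb3]=0x4b, sp=0xb3
prologue: push r4 -> mem[0xb2]=0x8c, sp=0xb2
prologue: push r5 -> mem[0xb1]=0xa3, sp=0xb1
body[0] xor  r2, r2, r4 -> r2=0x5a
body[1] mov  r5, #0x34 -> r5=0x34
body[2] mov  r4, r5 -> r4=0x34
body[3] sub  r5, r4, r4 -> r5=0x00
body[4] xor  r1, r0, r2 -> r1=0x13
body[5] mov  r1, r4 -> r1=0x34
body[6] sub  r0, r4, #2 -> r0=0x32
epilogue: pop r5=0xa3, sp=0xb2
epilogue: pop r4=0x8c, sp=0xb3
epilogue: pop r1=0x4b, sp=0xb4
epilogue: pop r0=0x49, sp=0xb5
r2 is caller-saved -> body value

REG = 0x5a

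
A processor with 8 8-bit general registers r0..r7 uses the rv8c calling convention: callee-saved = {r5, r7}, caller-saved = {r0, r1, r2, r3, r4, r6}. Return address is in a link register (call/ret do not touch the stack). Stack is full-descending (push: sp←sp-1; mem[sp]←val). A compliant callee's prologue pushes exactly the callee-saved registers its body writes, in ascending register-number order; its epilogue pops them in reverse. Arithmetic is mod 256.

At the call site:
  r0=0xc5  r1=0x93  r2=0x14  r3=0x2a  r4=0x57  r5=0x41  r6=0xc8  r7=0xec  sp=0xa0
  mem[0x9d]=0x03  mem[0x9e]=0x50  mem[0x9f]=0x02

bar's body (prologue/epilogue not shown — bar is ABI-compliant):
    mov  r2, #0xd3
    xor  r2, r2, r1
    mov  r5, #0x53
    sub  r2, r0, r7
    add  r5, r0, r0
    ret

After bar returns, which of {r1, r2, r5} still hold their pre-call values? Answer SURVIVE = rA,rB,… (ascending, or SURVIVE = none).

prologue: push r5 → mem[0x9f]=0x41, sp=0x9f
body[0] mov  r2, #0xd3 → r2=0xd3
body[1] xor  r2, r2, r1 → r2=0x40
body[2] mov  r5, #0x53 → r5=0x53
body[3] sub  r2, r0, r7 → r2=0xd9
body[4] add  r5, r0, r0 → r5=0x8a
epilogue: pop r5=0x41, sp=0xa0
r1: caller-saved, written=False
r2: caller-saved, written=True
r5: callee-saved, written=True

SURVIVE = r1,r5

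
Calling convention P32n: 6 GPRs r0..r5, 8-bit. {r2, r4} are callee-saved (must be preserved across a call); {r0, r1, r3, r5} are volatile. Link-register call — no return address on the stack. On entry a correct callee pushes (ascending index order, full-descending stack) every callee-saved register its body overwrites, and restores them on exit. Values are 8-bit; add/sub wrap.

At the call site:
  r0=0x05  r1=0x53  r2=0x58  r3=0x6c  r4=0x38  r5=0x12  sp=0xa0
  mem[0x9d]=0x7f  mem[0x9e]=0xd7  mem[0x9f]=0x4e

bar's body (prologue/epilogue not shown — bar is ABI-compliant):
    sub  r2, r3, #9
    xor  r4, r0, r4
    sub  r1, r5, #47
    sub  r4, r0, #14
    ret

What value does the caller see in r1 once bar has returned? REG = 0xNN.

prologue: push r2 -> mem[0x9f]=0x58, sp=0x9f
prologue: push r4 -> mem[0x9e]=0x38, sp=0x9e
body[0] sub  r2, r3, #9 -> r2=0x63
body[1] xor  r4, r0, r4 -> r4=0x3d
body[2] sub  r1, r5, #47 -> r1=0xe3
body[3] sub  r4, r0, #14 -> r4=0xf7
epilogue: pop r4=0x38, sp=0x9f
epilogue: pop r2=0x58, sp=0xa0
r1 is caller-saved -> body value

REG = 0xe3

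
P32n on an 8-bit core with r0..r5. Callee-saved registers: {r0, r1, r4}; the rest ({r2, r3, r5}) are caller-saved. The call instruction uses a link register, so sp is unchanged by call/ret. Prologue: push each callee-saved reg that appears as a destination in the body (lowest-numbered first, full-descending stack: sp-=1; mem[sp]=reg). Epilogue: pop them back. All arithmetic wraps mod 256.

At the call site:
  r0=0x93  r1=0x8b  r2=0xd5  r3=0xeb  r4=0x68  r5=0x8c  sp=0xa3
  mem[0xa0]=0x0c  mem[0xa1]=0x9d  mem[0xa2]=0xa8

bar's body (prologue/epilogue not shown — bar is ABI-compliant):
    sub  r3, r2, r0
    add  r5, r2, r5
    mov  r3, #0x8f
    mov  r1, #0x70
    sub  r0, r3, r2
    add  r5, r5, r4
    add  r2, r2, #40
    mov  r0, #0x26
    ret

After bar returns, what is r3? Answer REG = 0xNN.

prologue: push r0 → mem[0xa2]=0x93, sp=0xa2
prologue: push r1 → mem[0xa1]=0x8b, sp=0xa1
body[0] sub  r3, r2, r0 → r3=0x42
body[1] add  r5, r2, r5 → r5=0x61
body[2] mov  r3, #0x8f → r3=0x8f
body[3] mov  r1, #0x70 → r1=0x70
body[4] sub  r0, r3, r2 → r0=0xba
body[5] add  r5, r5, r4 → r5=0xc9
body[6] add  r2, r2, #40 → r2=0xfd
body[7] mov  r0, #0x26 → r0=0x26
epilogue: pop r1=0x8b, sp=0xa2
epilogue: pop r0=0x93, sp=0xa3
r3 is caller-saved → body value

REG = 0x8f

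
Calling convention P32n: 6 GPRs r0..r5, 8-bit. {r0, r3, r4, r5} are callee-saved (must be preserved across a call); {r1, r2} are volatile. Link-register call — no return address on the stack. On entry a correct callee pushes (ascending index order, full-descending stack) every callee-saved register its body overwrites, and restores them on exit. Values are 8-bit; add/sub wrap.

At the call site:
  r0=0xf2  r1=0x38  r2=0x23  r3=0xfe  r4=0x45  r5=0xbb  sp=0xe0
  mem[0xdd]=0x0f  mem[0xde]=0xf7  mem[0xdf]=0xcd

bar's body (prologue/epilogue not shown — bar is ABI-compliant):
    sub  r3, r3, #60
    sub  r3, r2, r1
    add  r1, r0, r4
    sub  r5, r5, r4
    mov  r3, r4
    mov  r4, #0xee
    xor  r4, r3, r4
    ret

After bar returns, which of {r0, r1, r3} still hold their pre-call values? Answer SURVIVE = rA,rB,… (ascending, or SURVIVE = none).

SURVIVE = r0,r3

prologue: push r3 -> mem[0xdf]=0xfe, sp=0xdf
prologue: push r4 -> mem[0xde]=0x45, sp=0xde
prologue: push r5 -> mem[0xdd]=0xbb, sp=0xdd
body[0] sub  r3, r3, #60 -> r3=0xc2
body[1] sub  r3, r2, r1 -> r3=0xeb
body[2] add  r1, r0, r4 -> r1=0x37
body[3] sub  r5, r5, r4 -> r5=0x76
body[4] mov  r3, r4 -> r3=0x45
body[5] mov  r4, #0xee -> r4=0xee
body[6] xor  r4, r3, r4 -> r4=0xab
epilogue: pop r5=0xbb, sp=0xde
epilogue: pop r4=0x45, sp=0xdf
epilogue: pop r3=0xfe, sp=0xe0
r0: callee-saved, written=False
r1: caller-saved, written=True
r3: callee-saved, written=True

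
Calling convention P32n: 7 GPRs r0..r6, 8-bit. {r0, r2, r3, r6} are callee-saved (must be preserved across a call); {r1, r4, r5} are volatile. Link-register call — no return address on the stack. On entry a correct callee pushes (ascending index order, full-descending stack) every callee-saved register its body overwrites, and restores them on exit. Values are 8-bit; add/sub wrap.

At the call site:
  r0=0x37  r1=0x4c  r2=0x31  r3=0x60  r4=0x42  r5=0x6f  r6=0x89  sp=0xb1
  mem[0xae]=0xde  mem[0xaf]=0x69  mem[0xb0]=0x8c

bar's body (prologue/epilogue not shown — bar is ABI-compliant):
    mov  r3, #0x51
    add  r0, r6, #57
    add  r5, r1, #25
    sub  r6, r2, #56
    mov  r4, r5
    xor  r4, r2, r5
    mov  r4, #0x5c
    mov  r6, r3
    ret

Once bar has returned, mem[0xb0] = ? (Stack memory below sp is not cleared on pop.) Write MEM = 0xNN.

prologue: push r0 → mem[0xb0]=0x37, sp=0xb0
prologue: push r3 → mem[0xaf]=0x60, sp=0xaf
prologue: push r6 → mem[0xae]=0x89, sp=0xae
body[0] mov  r3, #0x51 → r3=0x51
body[1] add  r0, r6, #57 → r0=0xc2
body[2] add  r5, r1, #25 → r5=0x65
body[3] sub  r6, r2, #56 → r6=0xf9
body[4] mov  r4, r5 → r4=0x65
body[5] xor  r4, r2, r5 → r4=0x54
body[6] mov  r4, #0x5c → r4=0x5c
body[7] mov  r6, r3 → r6=0x51
epilogue: pop r6=0x89, sp=0xaf
epilogue: pop r3=0x60, sp=0xb0
epilogue: pop r0=0x37, sp=0xb1
prologue pushed ['r0', 'r3', 'r6'] at ['0xb0', '0xaf', '0xae']

MEM = 0x37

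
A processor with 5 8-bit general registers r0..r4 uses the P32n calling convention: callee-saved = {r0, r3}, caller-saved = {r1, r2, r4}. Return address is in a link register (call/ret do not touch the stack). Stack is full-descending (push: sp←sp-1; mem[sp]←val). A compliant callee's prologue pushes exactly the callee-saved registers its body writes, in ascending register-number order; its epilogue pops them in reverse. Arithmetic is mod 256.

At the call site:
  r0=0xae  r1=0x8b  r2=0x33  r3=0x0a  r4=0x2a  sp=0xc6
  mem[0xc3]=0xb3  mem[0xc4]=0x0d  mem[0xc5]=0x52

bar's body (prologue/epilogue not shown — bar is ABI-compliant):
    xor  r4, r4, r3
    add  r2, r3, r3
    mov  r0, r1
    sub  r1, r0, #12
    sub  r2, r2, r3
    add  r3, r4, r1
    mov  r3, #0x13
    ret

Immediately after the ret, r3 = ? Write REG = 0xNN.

prologue: push r0 → mem[0xc5]=0xae, sp=0xc5
prologue: push r3 → mem[0xc4]=0x0a, sp=0xc4
body[0] xor  r4, r4, r3 → r4=0x20
body[1] add  r2, r3, r3 → r2=0x14
body[2] mov  r0, r1 → r0=0x8b
body[3] sub  r1, r0, #12 → r1=0x7f
body[4] sub  r2, r2, r3 → r2=0x0a
body[5] add  r3, r4, r1 → r3=0x9f
body[6] mov  r3, #0x13 → r3=0x13
epilogue: pop r3=0x0a, sp=0xc5
epilogue: pop r0=0xae, sp=0xc6
r3 is callee-saved → restored

REG = 0x0a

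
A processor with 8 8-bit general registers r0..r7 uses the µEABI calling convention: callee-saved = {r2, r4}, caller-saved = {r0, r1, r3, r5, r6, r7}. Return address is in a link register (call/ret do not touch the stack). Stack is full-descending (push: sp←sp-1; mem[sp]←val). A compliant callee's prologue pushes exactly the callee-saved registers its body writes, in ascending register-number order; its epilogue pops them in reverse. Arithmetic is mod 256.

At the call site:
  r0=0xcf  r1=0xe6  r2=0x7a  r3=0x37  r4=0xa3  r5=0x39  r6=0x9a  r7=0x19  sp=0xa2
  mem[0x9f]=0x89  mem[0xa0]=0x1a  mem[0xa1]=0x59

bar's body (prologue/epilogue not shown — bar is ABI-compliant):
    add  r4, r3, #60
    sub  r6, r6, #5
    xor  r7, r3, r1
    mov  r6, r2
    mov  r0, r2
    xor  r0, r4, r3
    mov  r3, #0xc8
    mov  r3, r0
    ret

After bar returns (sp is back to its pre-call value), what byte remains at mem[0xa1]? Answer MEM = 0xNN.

prologue: push r4 → mem[0xa1]=0xa3, sp=0xa1
body[0] add  r4, r3, #60 → r4=0x73
body[1] sub  r6, r6, #5 → r6=0x95
body[2] xor  r7, r3, r1 → r7=0xd1
body[3] mov  r6, r2 → r6=0x7a
body[4] mov  r0, r2 → r0=0x7a
body[5] xor  r0, r4, r3 → r0=0x44
body[6] mov  r3, #0xc8 → r3=0xc8
body[7] mov  r3, r0 → r3=0x44
epilogue: pop r4=0xa3, sp=0xa2
prologue pushed ['r4'] at ['0xa1']

MEM = 0xa3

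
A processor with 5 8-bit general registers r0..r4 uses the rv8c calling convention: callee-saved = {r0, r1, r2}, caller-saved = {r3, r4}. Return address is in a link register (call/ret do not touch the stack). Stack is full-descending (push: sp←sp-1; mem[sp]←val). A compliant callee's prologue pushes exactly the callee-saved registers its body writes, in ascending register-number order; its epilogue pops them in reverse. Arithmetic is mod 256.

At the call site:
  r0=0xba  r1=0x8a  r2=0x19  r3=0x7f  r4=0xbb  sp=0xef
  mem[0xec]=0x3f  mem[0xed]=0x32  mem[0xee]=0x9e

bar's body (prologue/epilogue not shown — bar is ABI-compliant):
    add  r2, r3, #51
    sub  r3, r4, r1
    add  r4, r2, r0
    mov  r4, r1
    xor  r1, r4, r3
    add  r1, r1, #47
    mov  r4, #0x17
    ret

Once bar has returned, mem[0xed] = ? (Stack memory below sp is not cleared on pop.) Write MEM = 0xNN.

prologue: push r1 → mem[0xee]=0x8a, sp=0xee
prologue: push r2 → mem[0xed]=0x19, sp=0xed
body[0] add  r2, r3, #51 → r2=0xb2
body[1] sub  r3, r4, r1 → r3=0x31
body[2] add  r4, r2, r0 → r4=0x6c
body[3] mov  r4, r1 → r4=0x8a
body[4] xor  r1, r4, r3 → r1=0xbb
body[5] add  r1, r1, #47 → r1=0xea
body[6] mov  r4, #0x17 → r4=0x17
epilogue: pop r2=0x19, sp=0xee
epilogue: pop r1=0x8a, sp=0xef
prologue pushed ['r1', 'r2'] at ['0xee', '0xed']

MEM = 0x19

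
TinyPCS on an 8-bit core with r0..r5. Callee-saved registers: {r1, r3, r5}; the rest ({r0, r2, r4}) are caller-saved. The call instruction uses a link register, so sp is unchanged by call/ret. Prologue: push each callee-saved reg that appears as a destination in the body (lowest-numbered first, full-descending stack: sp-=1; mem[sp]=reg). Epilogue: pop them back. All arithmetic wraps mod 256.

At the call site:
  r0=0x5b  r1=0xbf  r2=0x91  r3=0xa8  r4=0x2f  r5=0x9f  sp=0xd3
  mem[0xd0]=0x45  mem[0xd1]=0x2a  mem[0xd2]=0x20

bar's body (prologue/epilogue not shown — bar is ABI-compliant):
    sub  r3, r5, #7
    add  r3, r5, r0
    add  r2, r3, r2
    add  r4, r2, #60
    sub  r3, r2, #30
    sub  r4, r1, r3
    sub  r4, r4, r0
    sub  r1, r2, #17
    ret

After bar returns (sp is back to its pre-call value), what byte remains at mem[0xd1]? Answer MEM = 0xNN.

MEM = 0xa8

prologue: push r1 → mem[0xd2]=0xbf, sp=0xd2
prologue: push r3 → mem[0xd1]=0xa8, sp=0xd1
body[0] sub  r3, r5, #7 → r3=0x98
body[1] add  r3, r5, r0 → r3=0xfa
body[2] add  r2, r3, r2 → r2=0x8b
body[3] add  r4, r2, #60 → r4=0xc7
body[4] sub  r3, r2, #30 → r3=0x6d
body[5] sub  r4, r1, r3 → r4=0x52
body[6] sub  r4, r4, r0 → r4=0xf7
body[7] sub  r1, r2, #17 → r1=0x7a
epilogue: pop r3=0xa8, sp=0xd2
epilogue: pop r1=0xbf, sp=0xd3
prologue pushed ['r1', 'r3'] at ['0xd2', '0xd1']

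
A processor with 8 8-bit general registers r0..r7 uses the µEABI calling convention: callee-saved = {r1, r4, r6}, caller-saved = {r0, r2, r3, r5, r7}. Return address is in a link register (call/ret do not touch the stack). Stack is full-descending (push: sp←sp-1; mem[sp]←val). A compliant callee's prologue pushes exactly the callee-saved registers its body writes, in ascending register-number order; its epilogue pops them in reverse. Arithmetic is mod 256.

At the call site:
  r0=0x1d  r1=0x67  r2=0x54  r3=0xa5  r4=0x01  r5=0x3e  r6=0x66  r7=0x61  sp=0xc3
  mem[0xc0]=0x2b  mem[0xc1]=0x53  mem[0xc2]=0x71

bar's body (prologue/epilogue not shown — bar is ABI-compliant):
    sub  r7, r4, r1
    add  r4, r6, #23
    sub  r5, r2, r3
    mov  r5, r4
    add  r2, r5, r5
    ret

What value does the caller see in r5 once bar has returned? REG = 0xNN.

REG = 0x7d

prologue: push r4 → mem[0xc2]=0x01, sp=0xc2
body[0] sub  r7, r4, r1 → r7=0x9a
body[1] add  r4, r6, #23 → r4=0x7d
body[2] sub  r5, r2, r3 → r5=0xaf
body[3] mov  r5, r4 → r5=0x7d
body[4] add  r2, r5, r5 → r2=0xfa
epilogue: pop r4=0x01, sp=0xc3
r5 is caller-saved → body value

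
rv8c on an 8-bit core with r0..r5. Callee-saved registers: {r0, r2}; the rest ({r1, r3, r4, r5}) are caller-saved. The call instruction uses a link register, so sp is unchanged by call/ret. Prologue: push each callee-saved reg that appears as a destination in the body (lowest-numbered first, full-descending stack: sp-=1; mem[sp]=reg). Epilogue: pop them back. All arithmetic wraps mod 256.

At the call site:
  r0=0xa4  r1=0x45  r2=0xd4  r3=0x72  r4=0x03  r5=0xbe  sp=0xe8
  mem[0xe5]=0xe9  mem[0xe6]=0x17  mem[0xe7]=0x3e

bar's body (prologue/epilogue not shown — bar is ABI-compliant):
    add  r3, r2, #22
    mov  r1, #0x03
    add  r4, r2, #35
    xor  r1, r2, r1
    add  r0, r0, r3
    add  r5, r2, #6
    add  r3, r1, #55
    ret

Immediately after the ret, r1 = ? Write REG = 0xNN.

prologue: push r0 -> mem[0xe7]=0xa4, sp=0xe7
body[0] add  r3, r2, #22 -> r3=0xea
body[1] mov  r1, #0x03 -> r1=0x03
body[2] add  r4, r2, #35 -> r4=0xf7
body[3] xor  r1, r2, r1 -> r1=0xd7
body[4] add  r0, r0, r3 -> r0=0x8e
body[5] add  r5, r2, #6 -> r5=0xda
body[6] add  r3, r1, #55 -> r3=0x0e
epilogue: pop r0=0xa4, sp=0xe8
r1 is caller-saved -> body value

REG = 0xd7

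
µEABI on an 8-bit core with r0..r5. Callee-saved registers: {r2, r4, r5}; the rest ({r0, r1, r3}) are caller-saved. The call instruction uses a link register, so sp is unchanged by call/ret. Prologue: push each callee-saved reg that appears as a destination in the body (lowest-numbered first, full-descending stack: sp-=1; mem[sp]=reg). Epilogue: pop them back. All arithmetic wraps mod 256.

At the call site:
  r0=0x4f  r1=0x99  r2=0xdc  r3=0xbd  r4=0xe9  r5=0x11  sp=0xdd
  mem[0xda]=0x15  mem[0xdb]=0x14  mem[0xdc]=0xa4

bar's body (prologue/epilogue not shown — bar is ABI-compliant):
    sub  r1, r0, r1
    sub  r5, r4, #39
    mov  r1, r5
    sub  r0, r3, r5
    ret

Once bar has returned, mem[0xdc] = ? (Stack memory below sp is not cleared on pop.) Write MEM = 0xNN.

MEM = 0x11

prologue: push r5 → mem[0xdc]=0x11, sp=0xdc
body[0] sub  r1, r0, r1 → r1=0xb6
body[1] sub  r5, r4, #39 → r5=0xc2
body[2] mov  r1, r5 → r1=0xc2
body[3] sub  r0, r3, r5 → r0=0xfb
epilogue: pop r5=0x11, sp=0xdd
prologue pushed ['r5'] at ['0xdc']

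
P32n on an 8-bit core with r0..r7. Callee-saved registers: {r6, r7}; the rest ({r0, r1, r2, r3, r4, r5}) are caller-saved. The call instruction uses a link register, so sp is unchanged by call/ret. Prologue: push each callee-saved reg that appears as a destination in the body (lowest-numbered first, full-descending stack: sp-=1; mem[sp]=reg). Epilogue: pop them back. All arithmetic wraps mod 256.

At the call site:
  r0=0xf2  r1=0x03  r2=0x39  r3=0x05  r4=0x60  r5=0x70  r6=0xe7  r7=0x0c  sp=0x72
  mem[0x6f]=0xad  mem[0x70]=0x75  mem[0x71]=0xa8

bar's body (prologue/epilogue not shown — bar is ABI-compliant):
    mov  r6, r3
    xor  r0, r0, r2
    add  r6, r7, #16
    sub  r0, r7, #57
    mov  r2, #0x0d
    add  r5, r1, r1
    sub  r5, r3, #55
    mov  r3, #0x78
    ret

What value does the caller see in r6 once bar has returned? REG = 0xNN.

prologue: push r6 -> mem[0x71]=0xe7, sp=0x71
body[0] mov  r6, r3 -> r6=0x05
body[1] xor  r0, r0, r2 -> r0=0xcb
body[2] add  r6, r7, #16 -> r6=0x1c
body[3] sub  r0, r7, #57 -> r0=0xd3
body[4] mov  r2, #0x0d -> r2=0x0d
body[5] add  r5, r1, r1 -> r5=0x06
body[6] sub  r5, r3, #55 -> r5=0xce
body[7] mov  r3, #0x78 -> r3=0x78
epilogue: pop r6=0xe7, sp=0x72
r6 is callee-saved -> restored

REG = 0xe7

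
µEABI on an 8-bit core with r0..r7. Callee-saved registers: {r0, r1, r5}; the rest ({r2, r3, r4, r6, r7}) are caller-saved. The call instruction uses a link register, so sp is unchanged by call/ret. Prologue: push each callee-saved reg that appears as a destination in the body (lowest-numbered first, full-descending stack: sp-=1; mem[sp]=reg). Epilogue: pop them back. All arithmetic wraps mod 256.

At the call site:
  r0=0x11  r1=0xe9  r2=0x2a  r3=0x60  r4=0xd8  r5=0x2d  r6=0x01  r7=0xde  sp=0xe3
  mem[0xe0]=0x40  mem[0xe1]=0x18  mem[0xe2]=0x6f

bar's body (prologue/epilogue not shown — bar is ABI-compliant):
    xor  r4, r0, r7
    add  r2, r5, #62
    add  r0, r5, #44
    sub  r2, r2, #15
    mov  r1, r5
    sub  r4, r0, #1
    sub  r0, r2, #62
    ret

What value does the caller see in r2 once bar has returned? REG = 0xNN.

prologue: push r0 -> mem[0xe2]=0x11, sp=0xe2
prologue: push r1 -> mem[0xe1]=0xe9, sp=0xe1
body[0] xor  r4, r0, r7 -> r4=0xcf
body[1] add  r2, r5, #62 -> r2=0x6b
body[2] add  r0, r5, #44 -> r0=0x59
body[3] sub  r2, r2, #15 -> r2=0x5c
body[4] mov  r1, r5 -> r1=0x2d
body[5] sub  r4, r0, #1 -> r4=0x58
body[6] sub  r0, r2, #62 -> r0=0x1e
epilogue: pop r1=0xe9, sp=0xe2
epilogue: pop r0=0x11, sp=0xe3
r2 is caller-saved -> body value

REG = 0x5c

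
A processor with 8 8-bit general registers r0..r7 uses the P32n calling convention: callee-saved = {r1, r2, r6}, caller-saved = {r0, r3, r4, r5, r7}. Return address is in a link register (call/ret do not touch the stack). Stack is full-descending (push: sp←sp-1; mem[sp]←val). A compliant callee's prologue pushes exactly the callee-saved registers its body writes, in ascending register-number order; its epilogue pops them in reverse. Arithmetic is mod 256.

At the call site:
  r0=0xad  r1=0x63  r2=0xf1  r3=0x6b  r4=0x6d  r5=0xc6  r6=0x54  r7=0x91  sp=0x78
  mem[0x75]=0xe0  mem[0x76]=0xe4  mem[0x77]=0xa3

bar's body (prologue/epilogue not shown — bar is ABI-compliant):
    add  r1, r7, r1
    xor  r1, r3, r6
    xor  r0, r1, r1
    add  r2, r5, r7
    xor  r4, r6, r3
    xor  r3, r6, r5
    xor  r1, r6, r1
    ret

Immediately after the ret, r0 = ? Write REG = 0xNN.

prologue: push r1 -> mem[0x77]=0x63, sp=0x77
prologue: push r2 -> mem[0x76]=0xf1, sp=0x76
body[0] add  r1, r7, r1 -> r1=0xf4
body[1] xor  r1, r3, r6 -> r1=0x3f
body[2] xor  r0, r1, r1 -> r0=0x00
body[3] add  r2, r5, r7 -> r2=0x57
body[4] xor  r4, r6, r3 -> r4=0x3f
body[5] xor  r3, r6, r5 -> r3=0x92
body[6] xor  r1, r6, r1 -> r1=0x6b
epilogue: pop r2=0xf1, sp=0x77
epilogue: pop r1=0x63, sp=0x78
r0 is caller-saved -> body value

REG = 0x00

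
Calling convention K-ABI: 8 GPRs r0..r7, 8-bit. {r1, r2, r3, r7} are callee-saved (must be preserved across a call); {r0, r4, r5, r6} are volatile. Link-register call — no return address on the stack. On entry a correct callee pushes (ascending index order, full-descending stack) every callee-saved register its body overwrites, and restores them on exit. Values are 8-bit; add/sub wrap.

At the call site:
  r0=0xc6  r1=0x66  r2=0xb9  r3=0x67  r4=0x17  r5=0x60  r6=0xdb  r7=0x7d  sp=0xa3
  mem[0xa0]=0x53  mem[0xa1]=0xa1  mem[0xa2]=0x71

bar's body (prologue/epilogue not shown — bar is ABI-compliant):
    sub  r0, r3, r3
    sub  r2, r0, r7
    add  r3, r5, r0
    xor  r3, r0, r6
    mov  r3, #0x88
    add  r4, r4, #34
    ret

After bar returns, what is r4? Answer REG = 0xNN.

REG = 0x39

prologue: push r2 → mem[0xa2]=0xb9, sp=0xa2
prologue: push r3 → mem[0xa1]=0x67, sp=0xa1
body[0] sub  r0, r3, r3 → r0=0x00
body[1] sub  r2, r0, r7 → r2=0x83
body[2] add  r3, r5, r0 → r3=0x60
body[3] xor  r3, r0, r6 → r3=0xdb
body[4] mov  r3, #0x88 → r3=0x88
body[5] add  r4, r4, #34 → r4=0x39
epilogue: pop r3=0x67, sp=0xa2
epilogue: pop r2=0xb9, sp=0xa3
r4 is caller-saved → body value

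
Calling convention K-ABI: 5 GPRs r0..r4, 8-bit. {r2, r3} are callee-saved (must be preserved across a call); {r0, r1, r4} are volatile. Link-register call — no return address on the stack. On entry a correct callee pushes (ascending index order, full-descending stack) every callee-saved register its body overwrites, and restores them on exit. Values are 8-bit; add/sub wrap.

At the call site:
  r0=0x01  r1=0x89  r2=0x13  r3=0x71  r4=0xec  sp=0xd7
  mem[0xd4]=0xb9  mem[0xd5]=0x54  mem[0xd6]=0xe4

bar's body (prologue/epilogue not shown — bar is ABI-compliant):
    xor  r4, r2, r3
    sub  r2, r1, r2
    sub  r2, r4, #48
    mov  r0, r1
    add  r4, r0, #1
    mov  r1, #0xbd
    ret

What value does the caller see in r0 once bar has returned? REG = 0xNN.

REG = 0x89

prologue: push r2 → mem[0xd6]=0x13, sp=0xd6
body[0] xor  r4, r2, r3 → r4=0x62
body[1] sub  r2, r1, r2 → r2=0x76
body[2] sub  r2, r4, #48 → r2=0x32
body[3] mov  r0, r1 → r0=0x89
body[4] add  r4, r0, #1 → r4=0x8a
body[5] mov  r1, #0xbd → r1=0xbd
epilogue: pop r2=0x13, sp=0xd7
r0 is caller-saved → body value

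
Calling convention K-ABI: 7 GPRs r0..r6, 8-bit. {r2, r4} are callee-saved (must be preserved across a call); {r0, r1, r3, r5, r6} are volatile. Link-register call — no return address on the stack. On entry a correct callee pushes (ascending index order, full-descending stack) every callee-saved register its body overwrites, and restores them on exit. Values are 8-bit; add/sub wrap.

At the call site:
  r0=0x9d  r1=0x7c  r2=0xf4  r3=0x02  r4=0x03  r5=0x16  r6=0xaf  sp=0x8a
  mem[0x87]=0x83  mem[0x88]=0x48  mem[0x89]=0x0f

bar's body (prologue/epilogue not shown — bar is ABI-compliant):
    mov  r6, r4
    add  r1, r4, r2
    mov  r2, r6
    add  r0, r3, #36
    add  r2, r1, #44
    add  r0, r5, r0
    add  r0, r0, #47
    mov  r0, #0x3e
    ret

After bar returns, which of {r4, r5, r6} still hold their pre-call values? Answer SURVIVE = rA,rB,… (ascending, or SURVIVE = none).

prologue: push r2 → mem[0x89]=0xf4, sp=0x89
body[0] mov  r6, r4 → r6=0x03
body[1] add  r1, r4, r2 → r1=0xf7
body[2] mov  r2, r6 → r2=0x03
body[3] add  r0, r3, #36 → r0=0x26
body[4] add  r2, r1, #44 → r2=0x23
body[5] add  r0, r5, r0 → r0=0x3c
body[6] add  r0, r0, #47 → r0=0x6b
body[7] mov  r0, #0x3e → r0=0x3e
epilogue: pop r2=0xf4, sp=0x8a
r4: callee-saved, written=False
r5: caller-saved, written=False
r6: caller-saved, written=True

SURVIVE = r4,r5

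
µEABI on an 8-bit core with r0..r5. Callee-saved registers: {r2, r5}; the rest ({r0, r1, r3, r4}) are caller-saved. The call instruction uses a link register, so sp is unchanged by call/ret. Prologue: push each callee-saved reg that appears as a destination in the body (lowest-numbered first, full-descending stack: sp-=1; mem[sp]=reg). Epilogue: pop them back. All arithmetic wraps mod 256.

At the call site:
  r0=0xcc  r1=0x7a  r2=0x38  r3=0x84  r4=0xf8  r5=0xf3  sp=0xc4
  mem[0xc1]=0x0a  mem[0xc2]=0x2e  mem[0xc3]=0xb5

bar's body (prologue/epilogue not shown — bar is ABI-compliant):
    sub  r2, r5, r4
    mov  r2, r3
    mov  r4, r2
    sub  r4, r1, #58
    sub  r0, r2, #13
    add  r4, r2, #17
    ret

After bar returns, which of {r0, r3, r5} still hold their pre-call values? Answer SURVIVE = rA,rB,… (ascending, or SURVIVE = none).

SURVIVE = r3,r5

prologue: push r2 -> mem[0xc3]=0x38, sp=0xc3
body[0] sub  r2, r5, r4 -> r2=0xfb
body[1] mov  r2, r3 -> r2=0x84
body[2] mov  r4, r2 -> r4=0x84
body[3] sub  r4, r1, #58 -> r4=0x40
body[4] sub  r0, r2, #13 -> r0=0x77
body[5] add  r4, r2, #17 -> r4=0x95
epilogue: pop r2=0x38, sp=0xc4
r0: caller-saved, written=True
r3: caller-saved, written=False
r5: callee-saved, written=False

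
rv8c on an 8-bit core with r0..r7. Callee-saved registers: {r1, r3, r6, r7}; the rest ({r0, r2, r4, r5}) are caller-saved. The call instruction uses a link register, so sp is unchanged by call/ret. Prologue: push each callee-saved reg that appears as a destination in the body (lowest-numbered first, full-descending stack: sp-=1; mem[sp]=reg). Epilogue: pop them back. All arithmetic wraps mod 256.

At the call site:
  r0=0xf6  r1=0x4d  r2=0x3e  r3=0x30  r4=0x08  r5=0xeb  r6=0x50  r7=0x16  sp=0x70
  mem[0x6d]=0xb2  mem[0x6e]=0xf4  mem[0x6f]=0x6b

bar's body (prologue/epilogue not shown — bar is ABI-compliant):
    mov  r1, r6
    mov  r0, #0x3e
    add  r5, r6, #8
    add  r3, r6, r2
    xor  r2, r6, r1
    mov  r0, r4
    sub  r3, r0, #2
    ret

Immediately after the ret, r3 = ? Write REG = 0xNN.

REG = 0x30

prologue: push r1 -> mem[0x6f]=0x4d, sp=0x6f
prologue: push r3 -> mem[0x6e]=0x30, sp=0x6e
body[0] mov  r1, r6 -> r1=0x50
body[1] mov  r0, #0x3e -> r0=0x3e
body[2] add  r5, r6, #8 -> r5=0x58
body[3] add  r3, r6, r2 -> r3=0x8e
body[4] xor  r2, r6, r1 -> r2=0x00
body[5] mov  r0, r4 -> r0=0x08
body[6] sub  r3, r0, #2 -> r3=0x06
epilogue: pop r3=0x30, sp=0x6f
epilogue: pop r1=0x4d, sp=0x70
r3 is callee-saved -> restored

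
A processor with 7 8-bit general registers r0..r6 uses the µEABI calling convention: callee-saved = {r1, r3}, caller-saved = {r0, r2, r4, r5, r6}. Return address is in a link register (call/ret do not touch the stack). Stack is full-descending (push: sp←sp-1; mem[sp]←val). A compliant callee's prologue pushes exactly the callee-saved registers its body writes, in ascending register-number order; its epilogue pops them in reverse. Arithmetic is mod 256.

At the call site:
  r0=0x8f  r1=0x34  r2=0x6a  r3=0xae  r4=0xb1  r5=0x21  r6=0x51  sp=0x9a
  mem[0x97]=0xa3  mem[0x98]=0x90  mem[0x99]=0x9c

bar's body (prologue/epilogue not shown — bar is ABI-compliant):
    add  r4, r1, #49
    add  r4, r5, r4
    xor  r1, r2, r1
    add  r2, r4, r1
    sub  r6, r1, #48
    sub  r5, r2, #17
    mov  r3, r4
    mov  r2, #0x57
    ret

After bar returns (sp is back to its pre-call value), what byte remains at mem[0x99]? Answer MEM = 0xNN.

MEM = 0x34

prologue: push r1 -> mem[0x99]=0x34, sp=0x99
prologue: push r3 -> mem[0x98]=0xae, sp=0x98
body[0] add  r4, r1, #49 -> r4=0x65
body[1] add  r4, r5, r4 -> r4=0x86
body[2] xor  r1, r2, r1 -> r1=0x5e
body[3] add  r2, r4, r1 -> r2=0xe4
body[4] sub  r6, r1, #48 -> r6=0x2e
body[5] sub  r5, r2, #17 -> r5=0xd3
body[6] mov  r3, r4 -> r3=0x86
body[7] mov  r2, #0x57 -> r2=0x57
epilogue: pop r3=0xae, sp=0x99
epilogue: pop r1=0x34, sp=0x9a
prologue pushed ['r1', 'r3'] at ['0x99', '0x98']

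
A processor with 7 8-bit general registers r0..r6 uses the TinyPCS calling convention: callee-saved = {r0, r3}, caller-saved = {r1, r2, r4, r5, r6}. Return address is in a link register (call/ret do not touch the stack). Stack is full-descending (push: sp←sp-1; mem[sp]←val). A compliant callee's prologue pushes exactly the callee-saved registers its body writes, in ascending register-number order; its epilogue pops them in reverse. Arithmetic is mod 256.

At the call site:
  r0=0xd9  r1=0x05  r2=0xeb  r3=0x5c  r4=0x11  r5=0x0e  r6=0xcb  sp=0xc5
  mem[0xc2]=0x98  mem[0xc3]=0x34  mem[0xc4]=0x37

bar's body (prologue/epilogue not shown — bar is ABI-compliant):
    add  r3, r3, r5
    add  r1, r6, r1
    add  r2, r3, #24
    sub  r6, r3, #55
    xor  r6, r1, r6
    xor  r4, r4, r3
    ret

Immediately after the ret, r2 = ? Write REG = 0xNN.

prologue: push r3 → mem[0xc4]=0x5c, sp=0xc4
body[0] add  r3, r3, r5 → r3=0x6a
body[1] add  r1, r6, r1 → r1=0xd0
body[2] add  r2, r3, #24 → r2=0x82
body[3] sub  r6, r3, #55 → r6=0x33
body[4] xor  r6, r1, r6 → r6=0xe3
body[5] xor  r4, r4, r3 → r4=0x7b
epilogue: pop r3=0x5c, sp=0xc5
r2 is caller-saved → body value

REG = 0x82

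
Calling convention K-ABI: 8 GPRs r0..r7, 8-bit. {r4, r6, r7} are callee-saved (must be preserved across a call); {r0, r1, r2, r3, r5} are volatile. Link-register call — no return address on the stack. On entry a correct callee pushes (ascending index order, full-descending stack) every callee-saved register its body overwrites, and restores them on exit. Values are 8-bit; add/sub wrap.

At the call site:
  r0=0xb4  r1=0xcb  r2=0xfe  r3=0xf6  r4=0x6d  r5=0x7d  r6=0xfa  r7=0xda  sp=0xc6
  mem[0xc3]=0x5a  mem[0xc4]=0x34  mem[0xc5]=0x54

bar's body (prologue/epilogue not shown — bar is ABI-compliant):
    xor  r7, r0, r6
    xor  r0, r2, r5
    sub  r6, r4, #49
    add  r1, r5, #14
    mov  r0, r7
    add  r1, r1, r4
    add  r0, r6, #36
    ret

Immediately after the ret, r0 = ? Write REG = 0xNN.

prologue: push r6 → mem[0xc5]=0xfa, sp=0xc5
prologue: push r7 → mem[0xc4]=0xda, sp=0xc4
body[0] xor  r7, r0, r6 → r7=0x4e
body[1] xor  r0, r2, r5 → r0=0x83
body[2] sub  r6, r4, #49 → r6=0x3c
body[3] add  r1, r5, #14 → r1=0x8b
body[4] mov  r0, r7 → r0=0x4e
body[5] add  r1, r1, r4 → r1=0xf8
body[6] add  r0, r6, #36 → r0=0x60
epilogue: pop r7=0xda, sp=0xc5
epilogue: pop r6=0xfa, sp=0xc6
r0 is caller-saved → body value

REG = 0x60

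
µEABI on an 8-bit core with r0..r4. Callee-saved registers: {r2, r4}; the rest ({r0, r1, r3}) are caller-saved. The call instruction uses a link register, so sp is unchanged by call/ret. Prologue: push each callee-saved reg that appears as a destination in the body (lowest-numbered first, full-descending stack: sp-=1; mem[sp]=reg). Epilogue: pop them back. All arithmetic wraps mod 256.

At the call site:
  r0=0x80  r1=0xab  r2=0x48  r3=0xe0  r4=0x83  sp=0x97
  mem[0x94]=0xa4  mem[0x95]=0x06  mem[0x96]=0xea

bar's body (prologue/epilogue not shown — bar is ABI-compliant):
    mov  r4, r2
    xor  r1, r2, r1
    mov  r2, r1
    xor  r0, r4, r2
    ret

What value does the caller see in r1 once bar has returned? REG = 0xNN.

REG = 0xe3

prologue: push r2 -> mem[0x96]=0x48, sp=0x96
prologue: push r4 -> mem[0x95]=0x83, sp=0x95
body[0] mov  r4, r2 -> r4=0x48
body[1] xor  r1, r2, r1 -> r1=0xe3
body[2] mov  r2, r1 -> r2=0xe3
body[3] xor  r0, r4, r2 -> r0=0xab
epilogue: pop r4=0x83, sp=0x96
epilogue: pop r2=0x48, sp=0x97
r1 is caller-saved -> body value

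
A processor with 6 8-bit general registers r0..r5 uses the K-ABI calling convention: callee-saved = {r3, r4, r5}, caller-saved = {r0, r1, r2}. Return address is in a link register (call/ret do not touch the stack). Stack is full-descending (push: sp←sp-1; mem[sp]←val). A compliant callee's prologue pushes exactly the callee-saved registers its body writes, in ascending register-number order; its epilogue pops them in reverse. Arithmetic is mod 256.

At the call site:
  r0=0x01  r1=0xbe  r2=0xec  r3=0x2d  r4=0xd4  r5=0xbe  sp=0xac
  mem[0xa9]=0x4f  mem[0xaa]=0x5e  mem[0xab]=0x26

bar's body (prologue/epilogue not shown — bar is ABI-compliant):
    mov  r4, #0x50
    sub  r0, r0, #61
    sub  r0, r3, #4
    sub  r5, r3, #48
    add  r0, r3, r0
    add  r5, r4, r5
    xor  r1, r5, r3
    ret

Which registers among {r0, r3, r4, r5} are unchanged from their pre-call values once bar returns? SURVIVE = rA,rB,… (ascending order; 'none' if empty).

prologue: push r4 -> mem[0xab]=0xd4, sp=0xab
prologue: push r5 -> mem[0xaa]=0xbe, sp=0xaa
body[0] mov  r4, #0x50 -> r4=0x50
body[1] sub  r0, r0, #61 -> r0=0xc4
body[2] sub  r0, r3, #4 -> r0=0x29
body[3] sub  r5, r3, #48 -> r5=0xfd
body[4] add  r0, r3, r0 -> r0=0x56
body[5] add  r5, r4, r5 -> r5=0x4d
body[6] xor  r1, r5, r3 -> r1=0x60
epilogue: pop r5=0xbe, sp=0xab
epilogue: pop r4=0xd4, sp=0xac
r0: caller-saved, written=True
r3: callee-saved, written=False
r4: callee-saved, written=True
r5: callee-saved, written=True

SURVIVE = r3,r4,r5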